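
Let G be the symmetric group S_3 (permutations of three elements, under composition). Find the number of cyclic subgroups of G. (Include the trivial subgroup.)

Each element a generates a cyclic subgroup ⟨a⟩; distinct elements may generate the same one (a cyclic group of order d has φ(d) generators).
Cyclic subgroups by order — order 1: 1; order 2: 3; order 3: 1.
Total: 5.

5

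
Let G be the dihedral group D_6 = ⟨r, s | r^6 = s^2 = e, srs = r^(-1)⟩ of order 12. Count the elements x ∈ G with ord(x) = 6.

2

The elements of order 6 are: r, r^5.
That's 2.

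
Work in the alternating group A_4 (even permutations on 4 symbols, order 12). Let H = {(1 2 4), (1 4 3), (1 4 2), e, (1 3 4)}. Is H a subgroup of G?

No

|H| = 5 does not divide |G| = 12, so by Lagrange H is not a subgroup.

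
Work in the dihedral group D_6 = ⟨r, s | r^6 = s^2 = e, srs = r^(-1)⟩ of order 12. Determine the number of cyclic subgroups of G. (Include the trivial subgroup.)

A cyclic subgroup of order d is generated by each of its φ(d) elements of order d, so the cyclic subgroups of order d number (#elements of order d)/φ(d).
Cyclic subgroups by order — order 1: 1; order 2: 7; order 3: 1; order 6: 1.
Total: 10.

10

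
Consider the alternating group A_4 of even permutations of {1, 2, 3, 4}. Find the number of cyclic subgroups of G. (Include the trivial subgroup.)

Group the elements of G by the cyclic subgroup they generate; each cyclic subgroup of order d accounts for φ(d) elements.
Cyclic subgroups by order — order 1: 1; order 2: 3; order 3: 4.
Total: 8.

8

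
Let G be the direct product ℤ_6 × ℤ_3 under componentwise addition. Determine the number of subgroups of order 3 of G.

4

|G| = 18 and 3 | 18, so subgroups of order 3 are possible by Lagrange.
The subgroups of order 3 are: {(0,0), (0,1), (0,2)}; {(0,0), (2,0), (4,0)}; {(0,0), (2,1), (4,2)}; {(0,0), (2,2), (4,1)}.
So G has 4 subgroups of order 3.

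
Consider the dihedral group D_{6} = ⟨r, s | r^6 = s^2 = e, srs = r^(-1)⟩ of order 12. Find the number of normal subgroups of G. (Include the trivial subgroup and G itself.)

7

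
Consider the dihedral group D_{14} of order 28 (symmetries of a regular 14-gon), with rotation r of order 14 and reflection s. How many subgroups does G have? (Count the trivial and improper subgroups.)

28

|G| = 28, so by Lagrange every subgroup order divides 28. Divisors: 1, 2, 4, 7, 14, 28.
Subgroups by order — order 1: 1; order 2: 15; order 4: 7; order 7: 1; order 14: 3; order 28: 1.
Total: 1 + 15 + 7 + 1 + 3 + 1 = 28.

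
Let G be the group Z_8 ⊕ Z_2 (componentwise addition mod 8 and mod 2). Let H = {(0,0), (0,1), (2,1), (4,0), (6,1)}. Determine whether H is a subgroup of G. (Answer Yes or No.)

|H| = 5 does not divide |G| = 16, so by Lagrange H is not a subgroup.

No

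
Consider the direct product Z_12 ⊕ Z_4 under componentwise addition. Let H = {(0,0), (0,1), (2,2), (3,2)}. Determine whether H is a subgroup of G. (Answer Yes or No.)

No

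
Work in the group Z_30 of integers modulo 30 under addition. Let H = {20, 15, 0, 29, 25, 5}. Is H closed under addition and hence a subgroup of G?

No

20 ∈ H but its inverse 10 ∉ H, so H is not a subgroup.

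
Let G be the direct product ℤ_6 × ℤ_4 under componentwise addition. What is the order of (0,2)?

The order of (0,2) in Z_6 × Z_4 is lcm(ord(0) in Z_6, ord(2) in Z_4).
ord(0) = 1 and ord(2) = 2, so |⟨(0,2)⟩| = lcm(1, 2) = 2.

2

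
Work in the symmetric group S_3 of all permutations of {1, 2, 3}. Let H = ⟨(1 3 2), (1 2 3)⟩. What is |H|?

|⟨(1 3 2)⟩| = 3 and |⟨(1 2 3)⟩| = 3, so |H| is a multiple of lcm(3, 3) = 3 and divides |G| = 6.
Closing under the operation: H = {e, (1 2 3), (1 3 2)}, so |H| = 3.

3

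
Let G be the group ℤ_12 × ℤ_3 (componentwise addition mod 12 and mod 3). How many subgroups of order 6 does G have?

4

|G| = 36 and 6 | 36, so subgroups of order 6 are possible by Lagrange.
The subgroups of order 6 are: {(0,0), (0,1), (0,2), (6,0), (6,1), (6,2)}; {(0,0), (2,0), (4,0), (6,0), (8,0), (10,0)}; {(0,0), (2,2), (4,1), (6,0), (8,2), (10,1)}; {(0,0), (2,1), (4,2), (6,0), (8,1), (10,2)}.
So G has 4 subgroups of order 6.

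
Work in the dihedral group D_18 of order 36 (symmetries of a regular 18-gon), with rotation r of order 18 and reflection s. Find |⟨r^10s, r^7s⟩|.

12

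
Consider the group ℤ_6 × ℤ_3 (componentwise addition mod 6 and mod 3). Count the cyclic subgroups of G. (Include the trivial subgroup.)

A cyclic subgroup of order d is generated by each of its φ(d) elements of order d, so the cyclic subgroups of order d number (#elements of order d)/φ(d).
Cyclic subgroups by order — order 1: 1; order 2: 1; order 3: 4; order 6: 4.
Total: 10.

10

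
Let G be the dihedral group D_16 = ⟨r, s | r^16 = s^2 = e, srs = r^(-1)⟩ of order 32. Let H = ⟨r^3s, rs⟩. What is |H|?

|⟨r^3s⟩| = 2 and |⟨rs⟩| = 2, so |H| is a multiple of lcm(2, 2) = 2 and divides |G| = 32.
Closing under the operation: H = {e, r^2, r^4, r^6, r^8, r^10, r^12, r^14, rs, r^3s, r^5s, r^7s, r^9s, r^11s, r^13s, r^15s}, so |H| = 16.

16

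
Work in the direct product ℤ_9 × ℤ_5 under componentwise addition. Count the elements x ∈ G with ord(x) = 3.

2

An element (a,b) has order lcm(ord(a), ord(b)); count pairs with lcm equal to 3.
Enumerating gives 2 such elements.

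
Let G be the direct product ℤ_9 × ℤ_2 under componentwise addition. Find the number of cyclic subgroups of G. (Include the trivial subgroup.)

6

Group the elements of G by the cyclic subgroup they generate; each cyclic subgroup of order d accounts for φ(d) elements.
Cyclic subgroups by order — order 1: 1; order 2: 1; order 3: 1; order 6: 1; order 9: 1; order 18: 1.
Total: 6.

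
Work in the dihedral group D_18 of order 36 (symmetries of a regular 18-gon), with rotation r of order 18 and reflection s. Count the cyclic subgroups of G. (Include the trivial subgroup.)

Each element a generates a cyclic subgroup ⟨a⟩; distinct elements may generate the same one (a cyclic group of order d has φ(d) generators).
Cyclic subgroups by order — order 1: 1; order 2: 19; order 3: 1; order 6: 1; order 9: 1; order 18: 1.
Total: 24.

24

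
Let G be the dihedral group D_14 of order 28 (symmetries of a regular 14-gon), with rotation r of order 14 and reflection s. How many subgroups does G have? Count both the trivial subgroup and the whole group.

|G| = 28, so by Lagrange every subgroup order divides 28. Divisors: 1, 2, 4, 7, 14, 28.
Subgroups by order — order 1: 1; order 2: 15; order 4: 7; order 7: 1; order 14: 3; order 28: 1.
Total: 1 + 15 + 7 + 1 + 3 + 1 = 28.

28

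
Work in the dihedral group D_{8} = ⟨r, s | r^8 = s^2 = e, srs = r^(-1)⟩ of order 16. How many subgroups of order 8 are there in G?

3

|G| = 16 and 8 | 16, so subgroups of order 8 are possible by Lagrange.
The subgroups of order 8 are: {e, r, r^2, r^3, r^4, r^5, r^6, r^7}; {e, r^2, r^4, r^6, s, r^2s, r^4s, r^6s}; {e, r^2, r^4, r^6, rs, r^3s, r^5s, r^7s}.
So G has 3 subgroups of order 8.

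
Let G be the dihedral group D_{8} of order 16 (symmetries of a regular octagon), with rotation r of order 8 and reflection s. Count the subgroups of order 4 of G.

|G| = 16 and 4 | 16, so subgroups of order 4 are possible by Lagrange.
The subgroups of order 4 are: {e, r^2, r^4, r^6}; {e, r^4, r^2s, r^6s}; {e, r^4, r^3s, r^7s}; {e, r^4, s, r^4s}; … (5 in all).
So G has 5 subgroups of order 4.

5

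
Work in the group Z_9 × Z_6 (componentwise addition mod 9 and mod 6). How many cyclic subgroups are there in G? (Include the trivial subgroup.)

16

A cyclic subgroup of order d is generated by each of its φ(d) elements of order d, so the cyclic subgroups of order d number (#elements of order d)/φ(d).
Cyclic subgroups by order — order 1: 1; order 2: 1; order 3: 4; order 6: 4; order 9: 3; order 18: 3.
Total: 16.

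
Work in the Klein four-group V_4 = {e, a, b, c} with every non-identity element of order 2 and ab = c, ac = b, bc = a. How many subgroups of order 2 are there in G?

|G| = 4 and 2 | 4, so subgroups of order 2 are possible by Lagrange.
The subgroups of order 2 are: {e, a}; {e, b}; {e, c}.
So G has 3 subgroups of order 2.

3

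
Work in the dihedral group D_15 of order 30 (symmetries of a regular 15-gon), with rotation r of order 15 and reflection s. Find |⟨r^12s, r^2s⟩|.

|⟨r^12s⟩| = 2 and |⟨r^2s⟩| = 2, so |H| is a multiple of lcm(2, 2) = 2 and divides |G| = 30.
Closing under the operation: H = {e, r^5, r^10, r^2s, r^7s, r^12s}, so |H| = 6.

6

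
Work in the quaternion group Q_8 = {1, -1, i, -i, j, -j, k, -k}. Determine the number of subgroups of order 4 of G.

|G| = 8 and 4 | 8, so subgroups of order 4 are possible by Lagrange.
The subgroups of order 4 are: {1, -1, i, -i}; {1, -1, j, -j}; {1, -1, k, -k}.
So G has 3 subgroups of order 4.

3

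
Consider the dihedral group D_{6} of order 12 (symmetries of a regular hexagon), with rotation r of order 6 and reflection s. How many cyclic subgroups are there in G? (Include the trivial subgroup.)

10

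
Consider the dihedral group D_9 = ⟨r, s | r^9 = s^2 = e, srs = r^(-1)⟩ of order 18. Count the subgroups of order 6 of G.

3

|G| = 18 and 6 | 18, so subgroups of order 6 are possible by Lagrange.
The subgroups of order 6 are: {e, r^3, r^6, r^2s, r^5s, r^8s}; {e, r^3, r^6, s, r^3s, r^6s}; {e, r^3, r^6, rs, r^4s, r^7s}.
So G has 3 subgroups of order 6.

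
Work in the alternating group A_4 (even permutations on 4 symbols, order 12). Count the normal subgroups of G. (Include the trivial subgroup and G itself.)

G has 10 subgroups. Checking conjugation-invariance by order — order 1: 1/1 normal; order 2: 0/3 normal; order 3: 0/4 normal; order 4: 1/1 normal; order 12: 1/1 normal.
Total normal subgroups: 3.

3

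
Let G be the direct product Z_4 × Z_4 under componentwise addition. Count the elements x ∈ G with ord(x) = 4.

12

An element (a,b) has order lcm(ord(a), ord(b)); count pairs with lcm equal to 4.
Enumerating gives 12 such elements.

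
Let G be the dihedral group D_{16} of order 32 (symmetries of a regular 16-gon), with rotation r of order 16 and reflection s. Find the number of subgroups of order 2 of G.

17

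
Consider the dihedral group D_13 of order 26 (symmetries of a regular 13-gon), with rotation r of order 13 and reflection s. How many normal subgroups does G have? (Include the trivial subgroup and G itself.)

G has 16 subgroups. Checking conjugation-invariance by order — order 1: 1/1 normal; order 2: 0/13 normal; order 13: 1/1 normal; order 26: 1/1 normal.
Total normal subgroups: 3.

3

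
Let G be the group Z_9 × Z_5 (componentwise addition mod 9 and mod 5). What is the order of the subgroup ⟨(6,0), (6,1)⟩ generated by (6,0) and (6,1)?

|⟨(6,0)⟩| = 3 and |⟨(6,1)⟩| = 15, so |H| is a multiple of lcm(3, 15) = 15 and divides |G| = 45.
Closing under the operation: H = {(0,0), (0,1), (0,2), (0,3), (0,4), (3,0), (3,1), (3,2), (3,3), (3,4), (6,0), (6,1), (6,2), (6,3), (6,4)}, so |H| = 15.

15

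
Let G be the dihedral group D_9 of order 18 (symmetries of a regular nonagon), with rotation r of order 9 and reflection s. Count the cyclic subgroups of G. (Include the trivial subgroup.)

Group the elements of G by the cyclic subgroup they generate; each cyclic subgroup of order d accounts for φ(d) elements.
Cyclic subgroups by order — order 1: 1; order 2: 9; order 3: 1; order 9: 1.
Total: 12.

12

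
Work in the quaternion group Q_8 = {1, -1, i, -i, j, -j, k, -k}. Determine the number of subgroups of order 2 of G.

1

|G| = 8 and 2 | 8, so subgroups of order 2 are possible by Lagrange.
The subgroups of order 2 are: {1, -1}.
So G has 1 subgroup of order 2.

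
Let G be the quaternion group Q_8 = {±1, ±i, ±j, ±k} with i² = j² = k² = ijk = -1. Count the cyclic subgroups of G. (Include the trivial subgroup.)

5

Each element a generates a cyclic subgroup ⟨a⟩; distinct elements may generate the same one (a cyclic group of order d has φ(d) generators).
Cyclic subgroups by order — order 1: 1; order 2: 1; order 4: 3.
Total: 5.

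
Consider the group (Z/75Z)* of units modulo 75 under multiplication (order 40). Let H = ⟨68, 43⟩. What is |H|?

8

|⟨68⟩| = 4 and |⟨43⟩| = 4, so |H| is a multiple of lcm(4, 4) = 4 and divides |G| = 40.
Closing under the operation: H = {1, 7, 26, 32, 43, 49, 68, 74}, so |H| = 8.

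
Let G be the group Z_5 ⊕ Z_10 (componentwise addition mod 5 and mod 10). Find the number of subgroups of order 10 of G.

|G| = 50 and 10 | 50, so subgroups of order 10 are possible by Lagrange.
The subgroups of order 10 are: {(0,0), (0,1), (0,2), (0,3), (0,4), (0,5), (0,6), (0,7), (0,8), (0,9)}; {(0,0), (0,5), (1,0), (1,5), (2,0), (2,5), (3,0), (3,5), (4,0), (4,5)}; {(0,0), (0,5), (1,1), (1,6), (2,2), (2,7), (3,3), (3,8), (4,4), (4,9)}; {(0,0), (0,5), (1,2), (1,7), (2,4), (2,9), (3,1), (3,6), (4,3), (4,8)}; … (6 in all).
So G has 6 subgroups of order 10.

6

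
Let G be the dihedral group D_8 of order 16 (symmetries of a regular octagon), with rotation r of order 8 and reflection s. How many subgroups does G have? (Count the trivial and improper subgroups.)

19

|G| = 16, so by Lagrange every subgroup order divides 16. Divisors: 1, 2, 4, 8, 16.
Subgroups by order — order 1: 1; order 2: 9; order 4: 5; order 8: 3; order 16: 1.
Total: 1 + 9 + 5 + 3 + 1 = 19.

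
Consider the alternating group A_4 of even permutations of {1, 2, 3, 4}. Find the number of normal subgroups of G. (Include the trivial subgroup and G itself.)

G has 10 subgroups. Checking conjugation-invariance by order — order 1: 1/1 normal; order 2: 0/3 normal; order 3: 0/4 normal; order 4: 1/1 normal; order 12: 1/1 normal.
Total normal subgroups: 3.

3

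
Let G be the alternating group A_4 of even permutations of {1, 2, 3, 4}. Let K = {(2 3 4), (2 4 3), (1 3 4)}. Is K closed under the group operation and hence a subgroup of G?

The identity e ∉ K, so K is not a subgroup.

No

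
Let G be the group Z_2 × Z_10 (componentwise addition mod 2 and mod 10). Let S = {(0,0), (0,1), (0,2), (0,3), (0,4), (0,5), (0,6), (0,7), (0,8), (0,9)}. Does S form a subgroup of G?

Yes

|S| = 10 divides |G| = 20, consistent with Lagrange.
S contains the identity, every element's inverse is in S, and S is closed under +: it is a subgroup.
In fact S = ⟨(0,1)⟩.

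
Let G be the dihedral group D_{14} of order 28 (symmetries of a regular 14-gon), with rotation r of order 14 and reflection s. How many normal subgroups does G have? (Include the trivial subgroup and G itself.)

7

G has 28 subgroups. Checking conjugation-invariance by order — order 1: 1/1 normal; order 2: 1/15 normal; order 4: 0/7 normal; order 7: 1/1 normal; order 14: 3/3 normal; order 28: 1/1 normal.
Total normal subgroups: 7.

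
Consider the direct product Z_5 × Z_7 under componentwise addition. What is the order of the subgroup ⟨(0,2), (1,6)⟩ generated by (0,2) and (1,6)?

35

|⟨(0,2)⟩| = 7 and |⟨(1,6)⟩| = 35, so |H| is a multiple of lcm(7, 35) = 35 and divides |G| = 35.
Closing {(0,2), (1,6)} under the group operation gives all of G, so |H| = 35.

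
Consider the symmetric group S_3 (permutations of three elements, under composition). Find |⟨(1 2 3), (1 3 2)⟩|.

|⟨(1 2 3)⟩| = 3 and |⟨(1 3 2)⟩| = 3, so |H| is a multiple of lcm(3, 3) = 3 and divides |G| = 6.
Closing under the operation: H = {e, (1 2 3), (1 3 2)}, so |H| = 3.

3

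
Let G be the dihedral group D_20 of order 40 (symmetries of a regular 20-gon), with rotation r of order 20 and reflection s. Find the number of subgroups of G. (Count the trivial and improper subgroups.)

|G| = 40, so by Lagrange every subgroup order divides 40. Divisors: 1, 2, 4, 5, 8, 10, 20, 40.
Subgroups by order — order 1: 1; order 2: 21; order 4: 11; order 5: 1; order 8: 5; order 10: 5; order 20: 3; order 40: 1.
Total: 1 + 21 + 11 + 1 + 5 + 5 + 3 + 1 = 48.

48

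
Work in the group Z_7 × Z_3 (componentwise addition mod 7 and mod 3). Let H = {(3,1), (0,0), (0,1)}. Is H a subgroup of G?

No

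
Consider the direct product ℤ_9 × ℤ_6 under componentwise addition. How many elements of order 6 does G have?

8

An element (a,b) has order lcm(ord(a), ord(b)); count pairs with lcm equal to 6.
Enumerating gives 8 such elements.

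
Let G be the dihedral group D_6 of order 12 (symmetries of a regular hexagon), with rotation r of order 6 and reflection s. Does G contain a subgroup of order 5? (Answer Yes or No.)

5 does not divide |G| = 12, so by Lagrange no subgroup of order 5 exists.

No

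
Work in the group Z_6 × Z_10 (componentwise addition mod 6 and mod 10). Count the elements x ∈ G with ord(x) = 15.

8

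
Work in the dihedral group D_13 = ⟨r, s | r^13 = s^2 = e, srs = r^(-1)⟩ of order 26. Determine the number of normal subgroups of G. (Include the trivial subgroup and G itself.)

G has 16 subgroups. Checking conjugation-invariance by order — order 1: 1/1 normal; order 2: 0/13 normal; order 13: 1/1 normal; order 26: 1/1 normal.
Total normal subgroups: 3.

3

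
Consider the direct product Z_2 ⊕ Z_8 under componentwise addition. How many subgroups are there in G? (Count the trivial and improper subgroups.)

11

|G| = 16, so by Lagrange every subgroup order divides 16. Divisors: 1, 2, 4, 8, 16.
Subgroups by order — order 1: 1; order 2: 3; order 4: 3; order 8: 3; order 16: 1.
Total: 1 + 3 + 3 + 3 + 1 = 11.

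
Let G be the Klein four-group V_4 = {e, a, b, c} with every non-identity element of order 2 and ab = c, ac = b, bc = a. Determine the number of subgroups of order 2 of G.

|G| = 4 and 2 | 4, so subgroups of order 2 are possible by Lagrange.
The subgroups of order 2 are: {e, a}; {e, b}; {e, c}.
So G has 3 subgroups of order 2.

3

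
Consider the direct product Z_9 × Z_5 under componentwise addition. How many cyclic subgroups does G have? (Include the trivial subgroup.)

A cyclic subgroup of order d is generated by each of its φ(d) elements of order d, so the cyclic subgroups of order d number (#elements of order d)/φ(d).
Cyclic subgroups by order — order 1: 1; order 3: 1; order 5: 1; order 9: 1; order 15: 1; order 45: 1.
Total: 6.

6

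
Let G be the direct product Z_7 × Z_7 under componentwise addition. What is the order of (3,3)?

7

The order of (3,3) in Z_7 × Z_7 is lcm(ord(3) in Z_7, ord(3) in Z_7).
ord(3) = 7 and ord(3) = 7, so |⟨(3,3)⟩| = lcm(7, 7) = 7.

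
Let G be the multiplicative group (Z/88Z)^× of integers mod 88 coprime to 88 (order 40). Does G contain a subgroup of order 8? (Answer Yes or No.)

Yes

8 | 40. A subgroup of order 8 is {1, 21, 23, 43, 45, 65, 67, 87}.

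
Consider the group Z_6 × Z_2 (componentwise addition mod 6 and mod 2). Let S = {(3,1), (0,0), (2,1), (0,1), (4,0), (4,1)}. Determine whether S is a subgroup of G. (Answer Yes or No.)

No

(4,0) ∈ S but its inverse (2,0) ∉ S, so S is not a subgroup.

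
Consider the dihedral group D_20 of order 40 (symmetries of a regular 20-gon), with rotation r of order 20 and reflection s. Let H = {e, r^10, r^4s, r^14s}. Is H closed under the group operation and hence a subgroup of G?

Yes

|H| = 4 divides |G| = 40, consistent with Lagrange.
H contains the identity, every element's inverse is in H, and H is closed under ·: it is a subgroup.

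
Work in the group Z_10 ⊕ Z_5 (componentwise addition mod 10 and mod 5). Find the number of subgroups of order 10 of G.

6

|G| = 50 and 10 | 50, so subgroups of order 10 are possible by Lagrange.
The subgroups of order 10 are: {(0,0), (0,1), (0,2), (0,3), (0,4), (5,0), (5,1), (5,2), (5,3), (5,4)}; {(0,0), (1,0), (2,0), (3,0), (4,0), (5,0), (6,0), (7,0), (8,0), (9,0)}; {(0,0), (1,1), (2,2), (3,3), (4,4), (5,0), (6,1), (7,2), (8,3), (9,4)}; {(0,0), (1,2), (2,4), (3,1), (4,3), (5,0), (6,2), (7,4), (8,1), (9,3)}; … (6 in all).
So G has 6 subgroups of order 10.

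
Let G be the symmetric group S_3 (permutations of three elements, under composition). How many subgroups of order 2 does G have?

3

|G| = 6 and 2 | 6, so subgroups of order 2 are possible by Lagrange.
The subgroups of order 2 are: {e, (1 2)}; {e, (1 3)}; {e, (2 3)}.
So G has 3 subgroups of order 2.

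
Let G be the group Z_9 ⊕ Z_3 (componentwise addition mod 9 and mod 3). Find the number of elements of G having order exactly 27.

0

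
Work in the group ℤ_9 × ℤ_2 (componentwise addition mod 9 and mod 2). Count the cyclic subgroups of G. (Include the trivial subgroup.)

6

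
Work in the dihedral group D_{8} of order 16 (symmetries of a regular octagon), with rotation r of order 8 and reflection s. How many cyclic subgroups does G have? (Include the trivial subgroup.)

12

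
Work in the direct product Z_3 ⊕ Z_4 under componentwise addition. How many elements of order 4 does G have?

2

An element (a,b) has order lcm(ord(a), ord(b)); count pairs with lcm equal to 4.
Enumerating gives 2 such elements.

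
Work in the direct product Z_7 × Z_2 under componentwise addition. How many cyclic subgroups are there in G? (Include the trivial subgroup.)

4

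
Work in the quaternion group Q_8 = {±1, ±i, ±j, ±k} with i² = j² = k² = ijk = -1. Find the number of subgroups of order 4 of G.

|G| = 8 and 4 | 8, so subgroups of order 4 are possible by Lagrange.
The subgroups of order 4 are: {1, -1, i, -i}; {1, -1, j, -j}; {1, -1, k, -k}.
So G has 3 subgroups of order 4.

3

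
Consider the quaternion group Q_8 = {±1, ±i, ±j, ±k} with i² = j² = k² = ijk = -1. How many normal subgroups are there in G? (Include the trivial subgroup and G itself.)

6

G has 6 subgroups. Checking conjugation-invariance by order — order 1: 1/1 normal; order 2: 1/1 normal; order 4: 3/3 normal; order 8: 1/1 normal.
Total normal subgroups: 6.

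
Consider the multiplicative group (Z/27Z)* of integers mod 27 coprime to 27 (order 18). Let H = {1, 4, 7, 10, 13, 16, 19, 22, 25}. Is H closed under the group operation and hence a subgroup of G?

Yes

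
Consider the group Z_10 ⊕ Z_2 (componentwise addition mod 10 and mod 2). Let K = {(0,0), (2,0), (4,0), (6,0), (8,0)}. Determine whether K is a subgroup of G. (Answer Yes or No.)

Yes

|K| = 5 divides |G| = 20, consistent with Lagrange.
K contains the identity, every element's inverse is in K, and K is closed under +: it is a subgroup.
In fact K = ⟨(4,0)⟩.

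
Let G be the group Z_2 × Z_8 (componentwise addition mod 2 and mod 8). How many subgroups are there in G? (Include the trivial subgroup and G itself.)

11

|G| = 16, so by Lagrange every subgroup order divides 16. Divisors: 1, 2, 4, 8, 16.
Subgroups by order — order 1: 1; order 2: 3; order 4: 3; order 8: 3; order 16: 1.
Total: 1 + 3 + 3 + 3 + 1 = 11.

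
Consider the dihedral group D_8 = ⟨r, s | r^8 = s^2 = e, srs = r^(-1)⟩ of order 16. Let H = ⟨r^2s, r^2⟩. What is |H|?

8

|⟨r^2s⟩| = 2 and |⟨r^2⟩| = 4, so |H| is a multiple of lcm(2, 4) = 4 and divides |G| = 16.
Closing under the operation: H = {e, r^2, r^4, r^6, s, r^2s, r^4s, r^6s}, so |H| = 8.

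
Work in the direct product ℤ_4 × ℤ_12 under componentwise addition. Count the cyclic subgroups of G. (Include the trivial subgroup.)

A cyclic subgroup of order d is generated by each of its φ(d) elements of order d, so the cyclic subgroups of order d number (#elements of order d)/φ(d).
Cyclic subgroups by order — order 1: 1; order 2: 3; order 3: 1; order 4: 6; order 6: 3; order 12: 6.
Total: 20.

20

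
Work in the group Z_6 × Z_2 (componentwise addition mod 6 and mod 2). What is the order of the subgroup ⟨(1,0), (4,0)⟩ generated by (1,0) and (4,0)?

6

|⟨(1,0)⟩| = 6 and |⟨(4,0)⟩| = 3, so |H| is a multiple of lcm(6, 3) = 6 and divides |G| = 12.
Closing under the operation: H = {(0,0), (1,0), (2,0), (3,0), (4,0), (5,0)}, so |H| = 6.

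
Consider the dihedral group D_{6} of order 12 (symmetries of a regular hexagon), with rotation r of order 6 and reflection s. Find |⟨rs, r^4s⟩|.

|⟨rs⟩| = 2 and |⟨r^4s⟩| = 2, so |H| is a multiple of lcm(2, 2) = 2 and divides |G| = 12.
Closing under the operation: H = {e, r^3, rs, r^4s}, so |H| = 4.

4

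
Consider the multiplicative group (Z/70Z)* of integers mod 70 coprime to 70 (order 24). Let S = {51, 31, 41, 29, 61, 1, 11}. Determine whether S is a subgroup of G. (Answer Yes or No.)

|S| = 7 does not divide |G| = 24, so by Lagrange S is not a subgroup.

No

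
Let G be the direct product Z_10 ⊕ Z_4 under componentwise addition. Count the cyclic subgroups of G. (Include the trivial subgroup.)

12

Group the elements of G by the cyclic subgroup they generate; each cyclic subgroup of order d accounts for φ(d) elements.
Cyclic subgroups by order — order 1: 1; order 2: 3; order 4: 2; order 5: 1; order 10: 3; order 20: 2.
Total: 12.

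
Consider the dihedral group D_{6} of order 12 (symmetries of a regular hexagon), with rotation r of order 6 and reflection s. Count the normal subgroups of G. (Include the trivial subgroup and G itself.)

G has 16 subgroups. Checking conjugation-invariance by order — order 1: 1/1 normal; order 2: 1/7 normal; order 3: 1/1 normal; order 4: 0/3 normal; order 6: 3/3 normal; order 12: 1/1 normal.
Total normal subgroups: 7.

7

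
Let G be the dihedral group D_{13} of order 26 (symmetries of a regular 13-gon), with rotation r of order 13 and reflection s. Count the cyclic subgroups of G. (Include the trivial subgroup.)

15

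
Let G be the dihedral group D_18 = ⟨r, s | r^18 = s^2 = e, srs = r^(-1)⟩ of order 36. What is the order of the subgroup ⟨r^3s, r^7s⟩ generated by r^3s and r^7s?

18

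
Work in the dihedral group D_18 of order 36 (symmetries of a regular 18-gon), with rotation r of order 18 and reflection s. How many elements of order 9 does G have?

6

The elements of order 9 are: r^2, r^4, r^8, r^10, r^14, r^16.
That's 6.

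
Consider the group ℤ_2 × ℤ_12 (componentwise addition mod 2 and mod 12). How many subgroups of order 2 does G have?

|G| = 24 and 2 | 24, so subgroups of order 2 are possible by Lagrange.
The subgroups of order 2 are: {(0,0), (0,6)}; {(0,0), (1,0)}; {(0,0), (1,6)}.
So G has 3 subgroups of order 2.

3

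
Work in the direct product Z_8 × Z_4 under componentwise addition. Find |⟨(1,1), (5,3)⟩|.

16

|⟨(1,1)⟩| = 8 and |⟨(5,3)⟩| = 8, so |H| is a multiple of lcm(8, 8) = 8 and divides |G| = 32.
Closing under the operation: H = {(0,0), (0,2), (1,1), (1,3), (2,0), (2,2), (3,1), (3,3), (4,0), (4,2), (5,1), (5,3), (6,0), (6,2), (7,1), (7,3)}, so |H| = 16.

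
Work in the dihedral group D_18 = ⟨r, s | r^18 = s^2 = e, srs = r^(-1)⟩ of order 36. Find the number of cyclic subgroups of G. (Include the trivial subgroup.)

Group the elements of G by the cyclic subgroup they generate; each cyclic subgroup of order d accounts for φ(d) elements.
Cyclic subgroups by order — order 1: 1; order 2: 19; order 3: 1; order 6: 1; order 9: 1; order 18: 1.
Total: 24.

24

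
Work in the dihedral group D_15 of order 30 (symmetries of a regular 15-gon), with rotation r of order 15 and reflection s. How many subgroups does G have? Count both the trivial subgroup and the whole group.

28

|G| = 30, so by Lagrange every subgroup order divides 30. Divisors: 1, 2, 3, 5, 6, 10, 15, 30.
Subgroups by order — order 1: 1; order 2: 15; order 3: 1; order 5: 1; order 6: 5; order 10: 3; order 15: 1; order 30: 1.
Total: 1 + 15 + 1 + 1 + 5 + 3 + 1 + 1 = 28.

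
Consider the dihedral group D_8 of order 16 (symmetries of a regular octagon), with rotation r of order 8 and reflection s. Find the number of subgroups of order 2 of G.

|G| = 16 and 2 | 16, so subgroups of order 2 are possible by Lagrange.
The subgroups of order 2 are: {e, r^2s}; {e, r^3s}; {e, r^4}; {e, r^4s}; … (9 in all).
So G has 9 subgroups of order 2.

9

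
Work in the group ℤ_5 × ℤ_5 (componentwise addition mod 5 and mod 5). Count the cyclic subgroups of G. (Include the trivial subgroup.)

7

A cyclic subgroup of order d is generated by each of its φ(d) elements of order d, so the cyclic subgroups of order d number (#elements of order d)/φ(d).
Cyclic subgroups by order — order 1: 1; order 5: 6.
Total: 7.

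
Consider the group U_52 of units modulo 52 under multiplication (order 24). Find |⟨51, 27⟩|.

|⟨51⟩| = 2 and |⟨27⟩| = 2, so |H| is a multiple of lcm(2, 2) = 2 and divides |G| = 24.
Closing under the operation: H = {1, 25, 27, 51}, so |H| = 4.

4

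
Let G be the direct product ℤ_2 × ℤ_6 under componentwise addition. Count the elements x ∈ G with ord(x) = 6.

An element (a,b) has order lcm(ord(a), ord(b)); count pairs with lcm equal to 6.
Enumerating gives 6 such elements.

6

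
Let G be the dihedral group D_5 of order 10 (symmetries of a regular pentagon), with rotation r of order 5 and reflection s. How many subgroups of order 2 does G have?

5

|G| = 10 and 2 | 10, so subgroups of order 2 are possible by Lagrange.
The subgroups of order 2 are: {e, r^2s}; {e, r^3s}; {e, r^4s}; {e, rs}; … (5 in all).
So G has 5 subgroups of order 2.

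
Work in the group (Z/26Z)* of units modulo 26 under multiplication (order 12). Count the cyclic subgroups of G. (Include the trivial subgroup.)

6

Each element a generates a cyclic subgroup ⟨a⟩; distinct elements may generate the same one (a cyclic group of order d has φ(d) generators).
Cyclic subgroups by order — order 1: 1; order 2: 1; order 3: 1; order 4: 1; order 6: 1; order 12: 1.
Total: 6.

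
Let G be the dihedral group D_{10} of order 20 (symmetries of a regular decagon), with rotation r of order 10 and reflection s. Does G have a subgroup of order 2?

2 | 20. A subgroup of order 2 is {e, r^2s}.

Yes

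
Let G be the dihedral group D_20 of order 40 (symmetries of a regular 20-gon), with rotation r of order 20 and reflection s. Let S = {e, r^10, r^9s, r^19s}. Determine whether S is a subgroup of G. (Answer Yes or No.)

Yes

|S| = 4 divides |G| = 40, consistent with Lagrange.
S contains the identity, every element's inverse is in S, and S is closed under ·: it is a subgroup.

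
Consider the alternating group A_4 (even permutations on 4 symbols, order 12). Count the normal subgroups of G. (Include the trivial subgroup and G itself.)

G has 10 subgroups. Checking conjugation-invariance by order — order 1: 1/1 normal; order 2: 0/3 normal; order 3: 0/4 normal; order 4: 1/1 normal; order 12: 1/1 normal.
Total normal subgroups: 3.

3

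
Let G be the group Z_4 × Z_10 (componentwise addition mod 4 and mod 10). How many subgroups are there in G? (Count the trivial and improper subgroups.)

|G| = 40, so by Lagrange every subgroup order divides 40. Divisors: 1, 2, 4, 5, 8, 10, 20, 40.
Subgroups by order — order 1: 1; order 2: 3; order 4: 3; order 5: 1; order 8: 1; order 10: 3; order 20: 3; order 40: 1.
Total: 1 + 3 + 3 + 1 + 1 + 3 + 3 + 1 = 16.

16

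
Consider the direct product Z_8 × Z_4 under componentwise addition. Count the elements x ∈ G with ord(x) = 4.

An element (a,b) has order lcm(ord(a), ord(b)); count pairs with lcm equal to 4.
Enumerating gives 12 such elements.

12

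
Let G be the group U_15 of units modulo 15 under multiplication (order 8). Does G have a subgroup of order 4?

Yes

4 | 8. A subgroup of order 4 is {1, 4, 11, 14}.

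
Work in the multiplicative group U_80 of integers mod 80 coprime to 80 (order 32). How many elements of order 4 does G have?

24

Enumerating element orders in G gives 24 elements of order 4.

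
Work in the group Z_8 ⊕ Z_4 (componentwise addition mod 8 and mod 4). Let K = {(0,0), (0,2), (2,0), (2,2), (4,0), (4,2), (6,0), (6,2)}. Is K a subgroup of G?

|K| = 8 divides |G| = 32, consistent with Lagrange.
K contains the identity, every element's inverse is in K, and K is closed under +: it is a subgroup.

Yes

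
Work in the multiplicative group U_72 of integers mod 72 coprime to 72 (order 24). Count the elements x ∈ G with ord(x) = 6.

14

Enumerating element orders in G gives 14 elements of order 6.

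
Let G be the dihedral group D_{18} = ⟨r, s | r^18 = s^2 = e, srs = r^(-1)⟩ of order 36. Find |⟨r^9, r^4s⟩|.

|⟨r^9⟩| = 2 and |⟨r^4s⟩| = 2, so |H| is a multiple of lcm(2, 2) = 2 and divides |G| = 36.
Closing under the operation: H = {e, r^9, r^4s, r^13s}, so |H| = 4.

4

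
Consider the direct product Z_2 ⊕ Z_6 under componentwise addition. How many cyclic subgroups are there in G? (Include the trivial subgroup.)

Group the elements of G by the cyclic subgroup they generate; each cyclic subgroup of order d accounts for φ(d) elements.
Cyclic subgroups by order — order 1: 1; order 2: 3; order 3: 1; order 6: 3.
Total: 8.

8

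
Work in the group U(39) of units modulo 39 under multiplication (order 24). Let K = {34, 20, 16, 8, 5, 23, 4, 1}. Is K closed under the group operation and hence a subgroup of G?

16 ∈ K but its inverse 22 ∉ K, so K is not a subgroup.

No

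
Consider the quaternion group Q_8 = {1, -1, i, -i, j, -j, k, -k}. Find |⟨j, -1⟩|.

4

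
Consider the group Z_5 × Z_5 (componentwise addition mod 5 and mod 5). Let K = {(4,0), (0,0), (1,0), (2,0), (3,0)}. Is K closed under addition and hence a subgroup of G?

Yes

|K| = 5 divides |G| = 25, consistent with Lagrange.
K contains the identity, every element's inverse is in K, and K is closed under +: it is a subgroup.
In fact K = ⟨(4,0)⟩.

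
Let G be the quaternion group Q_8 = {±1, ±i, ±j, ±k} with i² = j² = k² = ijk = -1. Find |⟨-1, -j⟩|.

4

|⟨-1⟩| = 2 and |⟨-j⟩| = 4, so |H| is a multiple of lcm(2, 4) = 4 and divides |G| = 8.
Closing under the operation: H = {1, -1, j, -j}, so |H| = 4.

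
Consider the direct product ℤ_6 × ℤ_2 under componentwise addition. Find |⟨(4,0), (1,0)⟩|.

6

|⟨(4,0)⟩| = 3 and |⟨(1,0)⟩| = 6, so |H| is a multiple of lcm(3, 6) = 6 and divides |G| = 12.
Closing under the operation: H = {(0,0), (1,0), (2,0), (3,0), (4,0), (5,0)}, so |H| = 6.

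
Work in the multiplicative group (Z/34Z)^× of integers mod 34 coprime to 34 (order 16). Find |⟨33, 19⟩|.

8

|⟨33⟩| = 2 and |⟨19⟩| = 8, so |H| is a multiple of lcm(2, 8) = 8 and divides |G| = 16.
Closing under the operation: H = {1, 9, 13, 15, 19, 21, 25, 33}, so |H| = 8.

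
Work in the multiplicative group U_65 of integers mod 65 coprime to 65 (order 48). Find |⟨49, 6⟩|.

|⟨49⟩| = 6 and |⟨6⟩| = 12, so |H| is a multiple of lcm(6, 12) = 12 and divides |G| = 48.
Closing under the operation: H = {1, 4, 6, 9, 11, 14, 16, 19, 21, 24, 29, 31, 34, 36, 41, 44, 46, 49, 51, 54, 56, 59, 61, 64}, so |H| = 24.

24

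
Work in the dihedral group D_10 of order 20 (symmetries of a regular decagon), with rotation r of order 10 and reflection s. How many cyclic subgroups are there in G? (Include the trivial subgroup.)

14

A cyclic subgroup of order d is generated by each of its φ(d) elements of order d, so the cyclic subgroups of order d number (#elements of order d)/φ(d).
Cyclic subgroups by order — order 1: 1; order 2: 11; order 5: 1; order 10: 1.
Total: 14.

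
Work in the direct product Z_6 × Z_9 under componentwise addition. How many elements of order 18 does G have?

An element (a,b) has order lcm(ord(a), ord(b)); count pairs with lcm equal to 18.
Enumerating gives 18 such elements.

18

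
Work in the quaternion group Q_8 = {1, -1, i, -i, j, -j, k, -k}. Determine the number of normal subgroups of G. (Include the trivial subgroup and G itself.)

G has 6 subgroups. Checking conjugation-invariance by order — order 1: 1/1 normal; order 2: 1/1 normal; order 4: 3/3 normal; order 8: 1/1 normal.
Total normal subgroups: 6.

6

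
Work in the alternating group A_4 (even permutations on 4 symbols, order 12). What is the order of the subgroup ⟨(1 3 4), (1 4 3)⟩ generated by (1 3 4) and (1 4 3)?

|⟨(1 3 4)⟩| = 3 and |⟨(1 4 3)⟩| = 3, so |H| is a multiple of lcm(3, 3) = 3 and divides |G| = 12.
Closing under the operation: H = {e, (1 3 4), (1 4 3)}, so |H| = 3.

3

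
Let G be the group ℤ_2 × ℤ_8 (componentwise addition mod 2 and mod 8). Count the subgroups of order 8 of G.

3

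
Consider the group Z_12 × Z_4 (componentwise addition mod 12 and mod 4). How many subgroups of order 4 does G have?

|G| = 48 and 4 | 48, so subgroups of order 4 are possible by Lagrange.
The subgroups of order 4 are: {(0,0), (0,1), (0,2), (0,3)}; {(0,0), (0,2), (6,0), (6,2)}; {(0,0), (0,2), (6,1), (6,3)}; {(0,0), (3,0), (6,0), (9,0)}; … (7 in all).
So G has 7 subgroups of order 4.

7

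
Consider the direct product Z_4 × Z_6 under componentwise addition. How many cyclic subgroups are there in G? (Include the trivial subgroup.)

12

Each element a generates a cyclic subgroup ⟨a⟩; distinct elements may generate the same one (a cyclic group of order d has φ(d) generators).
Cyclic subgroups by order — order 1: 1; order 2: 3; order 3: 1; order 4: 2; order 6: 3; order 12: 2.
Total: 12.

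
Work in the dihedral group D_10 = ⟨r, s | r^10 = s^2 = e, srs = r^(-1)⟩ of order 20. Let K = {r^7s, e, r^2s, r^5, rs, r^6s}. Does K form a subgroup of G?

|K| = 6 does not divide |G| = 20, so by Lagrange K is not a subgroup.

No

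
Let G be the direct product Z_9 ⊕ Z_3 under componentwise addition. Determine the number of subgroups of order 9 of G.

4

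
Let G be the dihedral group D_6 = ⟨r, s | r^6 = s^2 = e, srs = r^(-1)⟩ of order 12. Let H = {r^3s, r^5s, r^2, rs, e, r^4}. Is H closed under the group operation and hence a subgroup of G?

Yes

|H| = 6 divides |G| = 12, consistent with Lagrange.
H contains the identity, every element's inverse is in H, and H is closed under ·: it is a subgroup.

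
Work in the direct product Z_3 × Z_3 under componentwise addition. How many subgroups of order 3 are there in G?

|G| = 9 and 3 | 9, so subgroups of order 3 are possible by Lagrange.
The subgroups of order 3 are: {(0,0), (0,1), (0,2)}; {(0,0), (1,0), (2,0)}; {(0,0), (1,1), (2,2)}; {(0,0), (1,2), (2,1)}.
So G has 4 subgroups of order 3.

4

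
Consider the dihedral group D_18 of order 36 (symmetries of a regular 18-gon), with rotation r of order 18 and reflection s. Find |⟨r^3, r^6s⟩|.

|⟨r^3⟩| = 6 and |⟨r^6s⟩| = 2, so |H| is a multiple of lcm(6, 2) = 6 and divides |G| = 36.
Closing under the operation: H = {e, r^3, r^6, r^9, r^12, r^15, s, r^3s, r^6s, r^9s, r^12s, r^15s}, so |H| = 12.

12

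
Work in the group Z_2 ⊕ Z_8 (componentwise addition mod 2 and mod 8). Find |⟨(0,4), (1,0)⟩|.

4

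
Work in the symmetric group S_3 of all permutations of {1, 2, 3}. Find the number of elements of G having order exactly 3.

The elements of order 3 are: (1 2 3), (1 3 2).
That's 2.

2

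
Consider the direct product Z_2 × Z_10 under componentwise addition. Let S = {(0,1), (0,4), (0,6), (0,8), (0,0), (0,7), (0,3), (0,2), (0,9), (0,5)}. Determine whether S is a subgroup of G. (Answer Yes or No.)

|S| = 10 divides |G| = 20, consistent with Lagrange.
S contains the identity, every element's inverse is in S, and S is closed under +: it is a subgroup.
In fact S = ⟨(0,1)⟩.

Yes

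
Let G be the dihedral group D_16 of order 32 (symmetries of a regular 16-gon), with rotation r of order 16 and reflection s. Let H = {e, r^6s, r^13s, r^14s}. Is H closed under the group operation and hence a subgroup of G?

No

Closure fails: r^14s · r^6s = r^8 ∉ H. So H is not a subgroup.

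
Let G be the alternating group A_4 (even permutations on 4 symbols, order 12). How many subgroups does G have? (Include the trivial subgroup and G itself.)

10

|G| = 12, so by Lagrange every subgroup order divides 12. Divisors: 1, 2, 3, 4, 6, 12.
Subgroups by order — order 1: 1; order 2: 3; order 3: 4; order 4: 1; order 6: 0; order 12: 1.
Total: 1 + 3 + 4 + 1 + 0 + 1 = 10.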